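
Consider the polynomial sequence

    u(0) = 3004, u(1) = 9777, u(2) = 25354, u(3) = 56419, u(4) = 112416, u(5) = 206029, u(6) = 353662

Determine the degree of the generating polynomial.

5

Δ: 6773, 15577, 31065, 55997, 93613, 147633
Δ²: 8804, 15488, 24932, 37616, 54020
Δ³: 6684, 9444, 12684, 16404
Δ⁴: 2760, 3240, 3720
Δ⁵: 480, 480
The fifth differences are constant, so the polynomial has degree 5.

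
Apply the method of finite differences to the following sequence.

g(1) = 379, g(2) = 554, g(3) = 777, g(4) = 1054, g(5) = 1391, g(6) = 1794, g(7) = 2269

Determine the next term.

Δ: 175, 223, 277, 337, 403, 475
Δ²: 48, 54, 60, 66, 72
Δ³: 6, 6, 6, 6
The third differences are constant (6).
72 + 6 = 78;  475 + 78 = 553;  2269 + 553 = 2822

2822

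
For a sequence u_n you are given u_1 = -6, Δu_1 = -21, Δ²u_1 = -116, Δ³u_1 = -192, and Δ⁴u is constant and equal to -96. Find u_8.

-12669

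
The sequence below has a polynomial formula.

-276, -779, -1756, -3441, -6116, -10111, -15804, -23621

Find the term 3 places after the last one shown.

D1: -503  -977  -1685  -2675  -3995  -5693  -7817
D2: -474  -708  -990  -1320  -1698  -2124
D3: -234  -282  -330  -378  -426
D4: -48  -48  -48  -48
Constant fourth difference = -48, so extend:
-426 − 48 = -474;  -2124 − 474 = -2598;  -7817 − 2598 = -10415;  -23621 − 10415 = -34036
-474 − 48 = -522;  -2598 − 522 = -3120;  -10415 − 3120 = -13535;  -34036 − 13535 = -47571
-522 − 48 = -570;  -3120 − 570 = -3690;  -13535 − 3690 = -17225;  -47571 − 17225 = -64796

-64796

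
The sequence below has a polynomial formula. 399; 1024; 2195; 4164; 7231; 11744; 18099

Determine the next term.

625  1171  1969  3067  4513  6355
546  798  1098  1446  1842
252  300  348  396
48  48  48
The fourth differences are constant (48).
396 + 48 = 444;  1842 + 444 = 2286;  6355 + 2286 = 8641;  18099 + 8641 = 26740

26740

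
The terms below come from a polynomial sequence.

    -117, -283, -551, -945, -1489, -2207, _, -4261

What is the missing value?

-3123

Using the first 6 terms:
-166  -268  -394  -544  -718
-102  -126  -150  -174
-24  -24  -24
Constant third difference = -24.
Extend forward: -174 − 24 = -198;  -718 − 198 = -916;  -2207 − 916 = -3123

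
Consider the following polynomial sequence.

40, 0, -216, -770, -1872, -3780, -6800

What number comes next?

Δ: -40 , -216 , -554 , -1102 , -1908 , -3020
Δ²: -176 , -338 , -548 , -806 , -1112
Δ³: -162 , -210 , -258 , -306
Δ⁴: -48 , -48 , -48
Constant fourth difference = -48, so extend:
-306 − 48 = -354;  -1112 − 354 = -1466;  -3020 − 1466 = -4486;  -6800 − 4486 = -11286

-11286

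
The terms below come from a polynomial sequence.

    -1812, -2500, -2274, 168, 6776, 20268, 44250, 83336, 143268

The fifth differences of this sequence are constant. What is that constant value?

120

D1: -688, 226, 2442, 6608, 13492, 23982, 39086, 59932
D2: 914, 2216, 4166, 6884, 10490, 15104, 20846
D3: 1302, 1950, 2718, 3606, 4614, 5742
D4: 648, 768, 888, 1008, 1128
D5: 120, 120, 120, 120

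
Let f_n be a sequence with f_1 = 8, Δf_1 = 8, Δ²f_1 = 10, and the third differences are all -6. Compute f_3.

Build the table forward from the leading diagonal:
Δ³: -6  -6  -6
Δ²: 10  4  -2
Δ: 8  18  22
f: 8  16  34

34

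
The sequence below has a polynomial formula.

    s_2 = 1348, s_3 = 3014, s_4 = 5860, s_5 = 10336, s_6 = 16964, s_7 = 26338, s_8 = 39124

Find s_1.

Δ: 1666  2846  4476  6628  9374  12786
Δ²: 1180  1630  2152  2746  3412
Δ³: 450  522  594  666
Δ⁴: 72  72  72
The fourth differences are constant at 72.
Work back: 450 − 72 = 378;  1180 − 378 = 802;  1666 − 802 = 864;  1348 − 864 = 484

484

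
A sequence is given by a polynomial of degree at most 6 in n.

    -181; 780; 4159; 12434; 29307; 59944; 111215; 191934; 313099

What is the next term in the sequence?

488132

961 , 3379 , 8275 , 16873 , 30637 , 51271 , 80719 , 121165
2418 , 4896 , 8598 , 13764 , 20634 , 29448 , 40446
2478 , 3702 , 5166 , 6870 , 8814 , 10998
1224 , 1464 , 1704 , 1944 , 2184
240 , 240 , 240 , 240
The fifth differences are constant (240).
2184 + 240 = 2424;  10998 + 2424 = 13422;  40446 + 13422 = 53868;  121165 + 53868 = 175033;  313099 + 175033 = 488132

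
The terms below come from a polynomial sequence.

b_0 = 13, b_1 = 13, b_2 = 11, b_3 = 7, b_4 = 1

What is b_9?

D1: 0, -2, -4, -6
D2: -2, -2, -2
The second differences are constant (-2).
-6 − 2 = -8;  1 − 8 = -7
-8 − 2 = -10;  -7 − 10 = -17
-10 − 2 = -12;  -17 − 12 = -29
-12 − 2 = -14;  -29 − 14 = -43
-14 − 2 = -16;  -43 − 16 = -59

-59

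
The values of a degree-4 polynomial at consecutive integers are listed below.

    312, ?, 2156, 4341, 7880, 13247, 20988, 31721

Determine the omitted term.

923

Using the last 6 terms:
Δ: 2185, 3539, 5367, 7741, 10733
Δ²: 1354, 1828, 2374, 2992
Δ³: 474, 546, 618
Δ⁴: 72, 72
Constant fourth difference = 72.
Extend backward: 474 − 72 = 402;  1354 − 402 = 952;  2185 − 952 = 1233;  2156 − 1233 = 923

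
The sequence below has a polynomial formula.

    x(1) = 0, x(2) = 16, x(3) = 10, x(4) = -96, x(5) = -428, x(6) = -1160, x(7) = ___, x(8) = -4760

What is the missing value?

-2514

Using the first 6 terms:
First differences: 16, -6, -106, -332, -732
Second differences: -22, -100, -226, -400
Third differences: -78, -126, -174
Fourth differences: -48, -48
Constant fourth difference = -48.
Extend forward: -174 − 48 = -222;  -400 − 222 = -622;  -732 − 622 = -1354;  -1160 − 1354 = -2514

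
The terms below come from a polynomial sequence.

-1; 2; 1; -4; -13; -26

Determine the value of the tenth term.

-118

D1: 3  -1  -5  -9  -13
D2: -4  -4  -4  -4
Constant second difference = -4, so extend:
-13 − 4 = -17;  -26 − 17 = -43
-17 − 4 = -21;  -43 − 21 = -64
-21 − 4 = -25;  -64 − 25 = -89
-25 − 4 = -29;  -89 − 29 = -118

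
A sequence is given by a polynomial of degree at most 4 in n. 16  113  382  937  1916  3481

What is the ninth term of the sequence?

13672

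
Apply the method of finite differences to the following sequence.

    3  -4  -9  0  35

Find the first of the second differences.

2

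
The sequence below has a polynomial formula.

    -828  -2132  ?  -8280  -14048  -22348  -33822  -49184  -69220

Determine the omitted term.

-4474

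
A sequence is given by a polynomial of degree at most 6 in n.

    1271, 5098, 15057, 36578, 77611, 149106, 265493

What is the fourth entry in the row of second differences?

30462

D1: 3827, 9959, 21521, 41033, 71495, 116387
D2: 6132, 11562, 19512, 30462, 44892
D3: 5430, 7950, 10950, 14430
D4: 2520, 3000, 3480
D5: 480, 480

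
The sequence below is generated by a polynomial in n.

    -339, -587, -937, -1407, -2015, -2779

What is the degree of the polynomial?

Δ: -248, -350, -470, -608, -764
Δ²: -102, -120, -138, -156
Δ³: -18, -18, -18
The third differences are constant, so the polynomial has degree 3.

3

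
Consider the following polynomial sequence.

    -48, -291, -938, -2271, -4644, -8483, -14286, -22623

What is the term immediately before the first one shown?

1

Δ: -243, -647, -1333, -2373, -3839, -5803, -8337
Δ²: -404, -686, -1040, -1466, -1964, -2534
Δ³: -282, -354, -426, -498, -570
Δ⁴: -72, -72, -72, -72
The fourth differences are constant at -72.
Work back: -282 + 72 = -210;  -404 + 210 = -194;  -243 + 194 = -49;  -48 + 49 = 1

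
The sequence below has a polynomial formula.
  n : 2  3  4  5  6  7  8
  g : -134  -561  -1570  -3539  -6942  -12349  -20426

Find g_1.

-7

Δ: -427, -1009, -1969, -3403, -5407, -8077
Δ²: -582, -960, -1434, -2004, -2670
Δ³: -378, -474, -570, -666
Δ⁴: -96, -96, -96
The fourth differences are constant at -96.
Work back: -378 + 96 = -282;  -582 + 282 = -300;  -427 + 300 = -127;  -134 + 127 = -7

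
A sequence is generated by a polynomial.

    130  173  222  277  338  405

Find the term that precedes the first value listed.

93

Δ: 43, 49, 55, 61, 67
Δ²: 6, 6, 6, 6
The second differences are constant at 6.
Work back: 43 − 6 = 37;  130 − 37 = 93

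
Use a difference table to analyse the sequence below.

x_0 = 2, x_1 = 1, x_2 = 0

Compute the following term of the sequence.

-1

D1: -1  -1
The first differences are constant (-1).
0 − 1 = -1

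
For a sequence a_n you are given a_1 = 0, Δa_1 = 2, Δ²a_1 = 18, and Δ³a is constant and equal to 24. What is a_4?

84

Build the table forward from the leading diagonal:
D3: 24, 24, 24, 24
D2: 18, 42, 66, 90
D1: 2, 20, 62, 128
a: 0, 2, 22, 84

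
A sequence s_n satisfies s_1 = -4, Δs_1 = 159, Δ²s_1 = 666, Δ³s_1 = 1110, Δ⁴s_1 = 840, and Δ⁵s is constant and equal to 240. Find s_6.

22991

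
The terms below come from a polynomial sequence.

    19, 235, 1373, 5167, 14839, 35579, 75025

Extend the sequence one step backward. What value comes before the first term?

D1: 216  1138  3794  9672  20740  39446
D2: 922  2656  5878  11068  18706
D3: 1734  3222  5190  7638
D4: 1488  1968  2448
D5: 480  480
The fifth differences are constant at 480.
Work back: 1488 − 480 = 1008;  1734 − 1008 = 726;  922 − 726 = 196;  216 − 196 = 20;  19 − 20 = -1

-1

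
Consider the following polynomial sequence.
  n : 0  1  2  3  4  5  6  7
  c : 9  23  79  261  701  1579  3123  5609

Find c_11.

32173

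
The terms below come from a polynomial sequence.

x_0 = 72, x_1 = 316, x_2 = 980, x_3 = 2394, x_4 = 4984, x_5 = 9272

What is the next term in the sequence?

15876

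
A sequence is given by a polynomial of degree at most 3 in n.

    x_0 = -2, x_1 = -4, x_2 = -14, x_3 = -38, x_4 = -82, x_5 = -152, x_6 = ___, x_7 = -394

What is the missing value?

Using the first 6 terms:
First differences: -2, -10, -24, -44, -70
Second differences: -8, -14, -20, -26
Third differences: -6, -6, -6
Constant third difference = -6.
Extend forward: -26 − 6 = -32;  -70 − 32 = -102;  -152 − 102 = -254

-254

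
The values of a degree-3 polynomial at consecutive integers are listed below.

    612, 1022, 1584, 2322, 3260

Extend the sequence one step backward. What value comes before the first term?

330

D1: 410, 562, 738, 938
D2: 152, 176, 200
D3: 24, 24
The third differences are constant at 24.
Work back: 152 − 24 = 128;  410 − 128 = 282;  612 − 282 = 330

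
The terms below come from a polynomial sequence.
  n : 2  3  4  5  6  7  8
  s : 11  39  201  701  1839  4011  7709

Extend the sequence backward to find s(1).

9

D1: 28, 162, 500, 1138, 2172, 3698
D2: 134, 338, 638, 1034, 1526
D3: 204, 300, 396, 492
D4: 96, 96, 96
The fourth differences are constant at 96.
Work back: 204 − 96 = 108;  134 − 108 = 26;  28 − 26 = 2;  11 − 2 = 9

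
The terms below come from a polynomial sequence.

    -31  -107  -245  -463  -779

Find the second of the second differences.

Δ: -76, -138, -218, -316
Δ²: -62, -80, -98
Δ³: -18, -18

-80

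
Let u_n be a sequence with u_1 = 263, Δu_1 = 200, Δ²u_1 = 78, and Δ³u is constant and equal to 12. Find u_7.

2873

Build the table forward from the leading diagonal:
D3: 12  12  12  12  12  12  12
D2: 78  90  102  114  126  138  150
D1: 200  278  368  470  584  710  848
u: 263  463  741  1109  1579  2163  2873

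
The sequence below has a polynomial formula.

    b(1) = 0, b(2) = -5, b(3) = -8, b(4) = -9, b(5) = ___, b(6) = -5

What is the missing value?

Using the first 4 terms:
-5  -3  -1
2  2
Constant second difference = 2.
Extend forward: -1 + 2 = 1;  -9 + 1 = -8

-8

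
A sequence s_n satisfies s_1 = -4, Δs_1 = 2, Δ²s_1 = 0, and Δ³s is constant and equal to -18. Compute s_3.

0

Build the table forward from the leading diagonal:
Third differences: -18, -18, -18
Second differences: 0, -18, -36
First differences: 2, 2, -16
s: -4, -2, 0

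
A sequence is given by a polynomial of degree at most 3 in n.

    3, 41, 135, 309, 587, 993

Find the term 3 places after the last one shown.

D1: 38  94  174  278  406
D2: 56  80  104  128
D3: 24  24  24
The third differences are constant (24).
128 + 24 = 152;  406 + 152 = 558;  993 + 558 = 1551
152 + 24 = 176;  558 + 176 = 734;  1551 + 734 = 2285
176 + 24 = 200;  734 + 200 = 934;  2285 + 934 = 3219

3219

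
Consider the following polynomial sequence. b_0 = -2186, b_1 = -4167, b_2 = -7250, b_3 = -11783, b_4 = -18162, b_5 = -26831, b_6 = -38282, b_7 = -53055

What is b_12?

First differences: -1981, -3083, -4533, -6379, -8669, -11451, -14773
Second differences: -1102, -1450, -1846, -2290, -2782, -3322
Third differences: -348, -396, -444, -492, -540
Fourth differences: -48, -48, -48, -48
Constant fourth difference = -48, so extend:
-540 − 48 = -588;  -3322 − 588 = -3910;  -14773 − 3910 = -18683;  -53055 − 18683 = -71738
-588 − 48 = -636;  -3910 − 636 = -4546;  -18683 − 4546 = -23229;  -71738 − 23229 = -94967
-636 − 48 = -684;  -4546 − 684 = -5230;  -23229 − 5230 = -28459;  -94967 − 28459 = -123426
-684 − 48 = -732;  -5230 − 732 = -5962;  -28459 − 5962 = -34421;  -123426 − 34421 = -157847
-732 − 48 = -780;  -5962 − 780 = -6742;  -34421 − 6742 = -41163;  -157847 − 41163 = -199010

-199010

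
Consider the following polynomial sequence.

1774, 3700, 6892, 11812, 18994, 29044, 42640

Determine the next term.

60532

Δ: 1926  3192  4920  7182  10050  13596
Δ²: 1266  1728  2262  2868  3546
Δ³: 462  534  606  678
Δ⁴: 72  72  72
Constant fourth difference = 72, so extend:
678 + 72 = 750;  3546 + 750 = 4296;  13596 + 4296 = 17892;  42640 + 17892 = 60532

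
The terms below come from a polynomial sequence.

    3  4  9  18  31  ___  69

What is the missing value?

48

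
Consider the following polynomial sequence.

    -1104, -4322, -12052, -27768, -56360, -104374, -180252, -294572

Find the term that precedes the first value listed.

First differences: -3218, -7730, -15716, -28592, -48014, -75878, -114320
Second differences: -4512, -7986, -12876, -19422, -27864, -38442
Third differences: -3474, -4890, -6546, -8442, -10578
Fourth differences: -1416, -1656, -1896, -2136
Fifth differences: -240, -240, -240
The fifth differences are constant at -240.
Work back: -1416 + 240 = -1176;  -3474 + 1176 = -2298;  -4512 + 2298 = -2214;  -3218 + 2214 = -1004;  -1104 + 1004 = -100

-100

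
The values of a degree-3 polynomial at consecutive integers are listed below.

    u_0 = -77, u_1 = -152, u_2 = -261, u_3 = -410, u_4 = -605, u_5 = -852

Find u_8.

-1965

D1: -75, -109, -149, -195, -247
D2: -34, -40, -46, -52
D3: -6, -6, -6
Third differences constant at -6.
-52 − 6 = -58;  -247 − 58 = -305;  -852 − 305 = -1157
-58 − 6 = -64;  -305 − 64 = -369;  -1157 − 369 = -1526
-64 − 6 = -70;  -369 − 70 = -439;  -1526 − 439 = -1965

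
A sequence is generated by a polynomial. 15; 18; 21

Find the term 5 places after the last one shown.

D1: 3, 3
The first differences are constant (3).
21 + 3 = 24
24 + 3 = 27
27 + 3 = 30
30 + 3 = 33
33 + 3 = 36

36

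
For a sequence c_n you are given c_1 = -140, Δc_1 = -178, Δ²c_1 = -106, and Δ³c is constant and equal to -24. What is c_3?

-602

Build the table forward from the leading diagonal:
Δ³: -24, -24, -24
Δ²: -106, -130, -154
Δ: -178, -284, -414
c: -140, -318, -602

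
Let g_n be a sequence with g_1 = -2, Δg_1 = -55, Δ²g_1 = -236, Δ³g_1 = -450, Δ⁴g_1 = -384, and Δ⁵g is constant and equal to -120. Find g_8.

-37053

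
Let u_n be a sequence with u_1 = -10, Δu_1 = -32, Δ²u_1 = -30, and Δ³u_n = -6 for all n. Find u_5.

Build the table forward from the leading diagonal:
D3: -6  -6  -6  -6  -6
D2: -30  -36  -42  -48  -54
D1: -32  -62  -98  -140  -188
u: -10  -42  -104  -202  -342

-342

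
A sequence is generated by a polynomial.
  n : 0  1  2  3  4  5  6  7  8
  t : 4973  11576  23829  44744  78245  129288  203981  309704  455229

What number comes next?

650840

First differences: 6603  12253  20915  33501  51043  74693  105723  145525
Second differences: 5650  8662  12586  17542  23650  31030  39802
Third differences: 3012  3924  4956  6108  7380  8772
Fourth differences: 912  1032  1152  1272  1392
Fifth differences: 120  120  120  120
Fifth differences constant at 120.
1392 + 120 = 1512;  8772 + 1512 = 10284;  39802 + 10284 = 50086;  145525 + 50086 = 195611;  455229 + 195611 = 650840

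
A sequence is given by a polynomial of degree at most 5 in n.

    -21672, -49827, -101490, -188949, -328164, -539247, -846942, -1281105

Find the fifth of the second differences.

D1: -28155, -51663, -87459, -139215, -211083, -307695, -434163
D2: -23508, -35796, -51756, -71868, -96612, -126468
D3: -12288, -15960, -20112, -24744, -29856
D4: -3672, -4152, -4632, -5112
D5: -480, -480, -480

-96612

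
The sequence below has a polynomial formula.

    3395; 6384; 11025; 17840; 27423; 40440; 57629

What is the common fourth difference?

72

D1: 2989, 4641, 6815, 9583, 13017, 17189
D2: 1652, 2174, 2768, 3434, 4172
D3: 522, 594, 666, 738
D4: 72, 72, 72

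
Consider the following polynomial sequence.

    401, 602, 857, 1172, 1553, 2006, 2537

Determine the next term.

First differences: 201, 255, 315, 381, 453, 531
Second differences: 54, 60, 66, 72, 78
Third differences: 6, 6, 6, 6
The third differences are constant (6).
78 + 6 = 84;  531 + 84 = 615;  2537 + 615 = 3152

3152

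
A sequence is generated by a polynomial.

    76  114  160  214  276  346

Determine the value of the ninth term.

38, 46, 54, 62, 70
8, 8, 8, 8
Second differences constant at 8.
70 + 8 = 78;  346 + 78 = 424
78 + 8 = 86;  424 + 86 = 510
86 + 8 = 94;  510 + 94 = 604

604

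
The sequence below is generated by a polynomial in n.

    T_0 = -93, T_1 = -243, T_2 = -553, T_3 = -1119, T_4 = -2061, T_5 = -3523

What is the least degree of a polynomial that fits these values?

D1: -150, -310, -566, -942, -1462
D2: -160, -256, -376, -520
D3: -96, -120, -144
D4: -24, -24
The fourth differences are constant, so the polynomial has degree 4.

4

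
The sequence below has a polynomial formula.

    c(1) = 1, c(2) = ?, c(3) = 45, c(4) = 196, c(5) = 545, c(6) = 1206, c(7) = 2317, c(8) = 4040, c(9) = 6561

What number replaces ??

2

Using the last 7 terms:
Δ: 151  349  661  1111  1723  2521
Δ²: 198  312  450  612  798
Δ³: 114  138  162  186
Δ⁴: 24  24  24
Constant fourth difference = 24.
Extend backward: 114 − 24 = 90;  198 − 90 = 108;  151 − 108 = 43;  45 − 43 = 2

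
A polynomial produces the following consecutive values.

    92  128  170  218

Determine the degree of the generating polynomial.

36, 42, 48
6, 6
The second differences are constant, so the polynomial has degree 2.

2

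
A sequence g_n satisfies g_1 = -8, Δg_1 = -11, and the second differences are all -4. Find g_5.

-76

Build the table forward from the leading diagonal:
Second differences: -4  -4  -4  -4  -4
First differences: -11  -15  -19  -23  -27
g: -8  -19  -34  -53  -76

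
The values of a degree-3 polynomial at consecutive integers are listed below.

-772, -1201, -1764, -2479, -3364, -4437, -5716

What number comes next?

-7219

First differences: -429, -563, -715, -885, -1073, -1279
Second differences: -134, -152, -170, -188, -206
Third differences: -18, -18, -18, -18
Constant third difference = -18, so extend:
-206 − 18 = -224;  -1279 − 224 = -1503;  -5716 − 1503 = -7219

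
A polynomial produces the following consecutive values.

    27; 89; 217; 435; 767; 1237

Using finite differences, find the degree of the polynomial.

3

62, 128, 218, 332, 470
66, 90, 114, 138
24, 24, 24
The third differences are constant, so the polynomial has degree 3.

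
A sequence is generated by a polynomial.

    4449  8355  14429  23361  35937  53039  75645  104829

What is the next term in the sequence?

141761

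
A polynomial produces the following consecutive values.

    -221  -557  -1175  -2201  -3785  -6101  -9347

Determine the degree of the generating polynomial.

4

D1: -336, -618, -1026, -1584, -2316, -3246
D2: -282, -408, -558, -732, -930
D3: -126, -150, -174, -198
D4: -24, -24, -24
The fourth differences are constant, so the polynomial has degree 4.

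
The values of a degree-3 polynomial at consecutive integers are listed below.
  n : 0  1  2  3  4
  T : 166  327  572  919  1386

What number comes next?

1991

First differences: 161  245  347  467
Second differences: 84  102  120
Third differences: 18  18
Constant third difference = 18, so extend:
120 + 18 = 138;  467 + 138 = 605;  1386 + 605 = 1991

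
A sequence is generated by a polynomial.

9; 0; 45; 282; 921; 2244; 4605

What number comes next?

8430

-9 , 45 , 237 , 639 , 1323 , 2361
54 , 192 , 402 , 684 , 1038
138 , 210 , 282 , 354
72 , 72 , 72
Constant fourth difference = 72, so extend:
354 + 72 = 426;  1038 + 426 = 1464;  2361 + 1464 = 3825;  4605 + 3825 = 8430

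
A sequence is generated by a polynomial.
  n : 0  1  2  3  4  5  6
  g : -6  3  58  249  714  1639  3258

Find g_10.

23034

First differences: 9  55  191  465  925  1619
Second differences: 46  136  274  460  694
Third differences: 90  138  186  234
Fourth differences: 48  48  48
Constant fourth difference = 48, so extend:
234 + 48 = 282;  694 + 282 = 976;  1619 + 976 = 2595;  3258 + 2595 = 5853
282 + 48 = 330;  976 + 330 = 1306;  2595 + 1306 = 3901;  5853 + 3901 = 9754
330 + 48 = 378;  1306 + 378 = 1684;  3901 + 1684 = 5585;  9754 + 5585 = 15339
378 + 48 = 426;  1684 + 426 = 2110;  5585 + 2110 = 7695;  15339 + 7695 = 23034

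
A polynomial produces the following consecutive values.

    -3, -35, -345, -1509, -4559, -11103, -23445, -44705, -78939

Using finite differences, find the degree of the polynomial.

-32, -310, -1164, -3050, -6544, -12342, -21260, -34234
-278, -854, -1886, -3494, -5798, -8918, -12974
-576, -1032, -1608, -2304, -3120, -4056
-456, -576, -696, -816, -936
-120, -120, -120, -120
The fifth differences are constant, so the polynomial has degree 5.

5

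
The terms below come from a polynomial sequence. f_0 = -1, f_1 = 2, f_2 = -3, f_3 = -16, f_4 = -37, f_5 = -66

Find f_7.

-148

Δ: 3 , -5 , -13 , -21 , -29
Δ²: -8 , -8 , -8 , -8
Constant second difference = -8, so extend:
-29 − 8 = -37;  -66 − 37 = -103
-37 − 8 = -45;  -103 − 45 = -148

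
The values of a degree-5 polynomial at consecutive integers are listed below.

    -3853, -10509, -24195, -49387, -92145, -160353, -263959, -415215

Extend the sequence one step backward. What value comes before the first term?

First differences: -6656, -13686, -25192, -42758, -68208, -103606, -151256
Second differences: -7030, -11506, -17566, -25450, -35398, -47650
Third differences: -4476, -6060, -7884, -9948, -12252
Fourth differences: -1584, -1824, -2064, -2304
Fifth differences: -240, -240, -240
The fifth differences are constant at -240.
Work back: -1584 + 240 = -1344;  -4476 + 1344 = -3132;  -7030 + 3132 = -3898;  -6656 + 3898 = -2758;  -3853 + 2758 = -1095

-1095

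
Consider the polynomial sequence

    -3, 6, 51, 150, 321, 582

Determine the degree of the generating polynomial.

Δ: 9, 45, 99, 171, 261
Δ²: 36, 54, 72, 90
Δ³: 18, 18, 18
The third differences are constant, so the polynomial has degree 3.

3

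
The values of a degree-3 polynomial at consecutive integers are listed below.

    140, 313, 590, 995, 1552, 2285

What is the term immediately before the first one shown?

47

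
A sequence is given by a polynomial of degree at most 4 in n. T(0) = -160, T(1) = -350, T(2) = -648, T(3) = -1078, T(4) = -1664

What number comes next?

-2430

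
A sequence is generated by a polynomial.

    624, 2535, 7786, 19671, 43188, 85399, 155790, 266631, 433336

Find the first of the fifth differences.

Δ: 1911, 5251, 11885, 23517, 42211, 70391, 110841, 166705
Δ²: 3340, 6634, 11632, 18694, 28180, 40450, 55864
Δ³: 3294, 4998, 7062, 9486, 12270, 15414
Δ⁴: 1704, 2064, 2424, 2784, 3144
Δ⁵: 360, 360, 360, 360

360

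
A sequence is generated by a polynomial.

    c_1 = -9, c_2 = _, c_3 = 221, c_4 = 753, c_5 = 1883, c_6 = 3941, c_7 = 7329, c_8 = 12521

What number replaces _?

Using the last 6 terms:
Δ: 532, 1130, 2058, 3388, 5192
Δ²: 598, 928, 1330, 1804
Δ³: 330, 402, 474
Δ⁴: 72, 72
Constant fourth difference = 72.
Extend backward: 330 − 72 = 258;  598 − 258 = 340;  532 − 340 = 192;  221 − 192 = 29

29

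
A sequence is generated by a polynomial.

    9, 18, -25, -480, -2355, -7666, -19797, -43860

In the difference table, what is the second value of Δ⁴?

-1008

First differences: 9, -43, -455, -1875, -5311, -12131, -24063
Second differences: -52, -412, -1420, -3436, -6820, -11932
Third differences: -360, -1008, -2016, -3384, -5112
Fourth differences: -648, -1008, -1368, -1728
Fifth differences: -360, -360, -360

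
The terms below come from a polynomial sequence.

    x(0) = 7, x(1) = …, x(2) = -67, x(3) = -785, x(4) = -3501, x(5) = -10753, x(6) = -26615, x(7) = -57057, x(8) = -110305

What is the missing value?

15

Using the last 7 terms:
D1: -718, -2716, -7252, -15862, -30442, -53248
D2: -1998, -4536, -8610, -14580, -22806
D3: -2538, -4074, -5970, -8226
D4: -1536, -1896, -2256
D5: -360, -360
Constant fifth difference = -360.
Extend backward: -1536 + 360 = -1176;  -2538 + 1176 = -1362;  -1998 + 1362 = -636;  -718 + 636 = -82;  -67 + 82 = 15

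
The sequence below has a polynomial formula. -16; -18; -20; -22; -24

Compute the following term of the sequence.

-26

First differences: -2  -2  -2  -2
First differences constant at -2.
-24 − 2 = -26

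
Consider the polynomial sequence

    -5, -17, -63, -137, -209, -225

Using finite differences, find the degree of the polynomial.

4

First differences: -12, -46, -74, -72, -16
Second differences: -34, -28, 2, 56
Third differences: 6, 30, 54
Fourth differences: 24, 24
The fourth differences are constant, so the polynomial has degree 4.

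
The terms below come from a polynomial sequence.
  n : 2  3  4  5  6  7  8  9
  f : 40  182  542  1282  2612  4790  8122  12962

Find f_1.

2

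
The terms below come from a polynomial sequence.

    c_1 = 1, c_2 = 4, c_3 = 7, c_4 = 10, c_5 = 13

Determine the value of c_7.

19

D1: 3, 3, 3, 3
First differences constant at 3.
13 + 3 = 16
16 + 3 = 19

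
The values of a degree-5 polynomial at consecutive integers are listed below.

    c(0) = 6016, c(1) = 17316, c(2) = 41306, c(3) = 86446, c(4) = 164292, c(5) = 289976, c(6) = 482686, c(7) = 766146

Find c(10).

2476386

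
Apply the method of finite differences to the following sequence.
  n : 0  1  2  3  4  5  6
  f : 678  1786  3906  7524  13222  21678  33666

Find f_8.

71814

1108, 2120, 3618, 5698, 8456, 11988
1012, 1498, 2080, 2758, 3532
486, 582, 678, 774
96, 96, 96
The fourth differences are constant (96).
774 + 96 = 870;  3532 + 870 = 4402;  11988 + 4402 = 16390;  33666 + 16390 = 50056
870 + 96 = 966;  4402 + 966 = 5368;  16390 + 5368 = 21758;  50056 + 21758 = 71814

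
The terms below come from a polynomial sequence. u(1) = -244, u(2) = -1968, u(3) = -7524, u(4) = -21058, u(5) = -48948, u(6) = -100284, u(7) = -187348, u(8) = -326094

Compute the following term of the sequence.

-536628

First differences: -1724, -5556, -13534, -27890, -51336, -87064, -138746
Second differences: -3832, -7978, -14356, -23446, -35728, -51682
Third differences: -4146, -6378, -9090, -12282, -15954
Fourth differences: -2232, -2712, -3192, -3672
Fifth differences: -480, -480, -480
Constant fifth difference = -480, so extend:
-3672 − 480 = -4152;  -15954 − 4152 = -20106;  -51682 − 20106 = -71788;  -138746 − 71788 = -210534;  -326094 − 210534 = -536628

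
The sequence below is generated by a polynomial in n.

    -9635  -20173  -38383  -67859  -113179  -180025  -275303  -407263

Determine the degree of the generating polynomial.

Δ: -10538, -18210, -29476, -45320, -66846, -95278, -131960
Δ²: -7672, -11266, -15844, -21526, -28432, -36682
Δ³: -3594, -4578, -5682, -6906, -8250
Δ⁴: -984, -1104, -1224, -1344
Δ⁵: -120, -120, -120
The fifth differences are constant, so the polynomial has degree 5.

5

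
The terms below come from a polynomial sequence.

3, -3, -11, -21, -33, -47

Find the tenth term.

-123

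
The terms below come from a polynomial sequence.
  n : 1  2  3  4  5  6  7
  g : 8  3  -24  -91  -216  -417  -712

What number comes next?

-1119

-5, -27, -67, -125, -201, -295
-22, -40, -58, -76, -94
-18, -18, -18, -18
Constant third difference = -18, so extend:
-94 − 18 = -112;  -295 − 112 = -407;  -712 − 407 = -1119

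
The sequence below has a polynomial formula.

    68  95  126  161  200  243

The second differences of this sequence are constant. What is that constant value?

4

D1: 27, 31, 35, 39, 43
D2: 4, 4, 4, 4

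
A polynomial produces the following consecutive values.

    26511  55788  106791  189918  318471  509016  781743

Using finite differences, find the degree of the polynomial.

First differences: 29277, 51003, 83127, 128553, 190545, 272727
Second differences: 21726, 32124, 45426, 61992, 82182
Third differences: 10398, 13302, 16566, 20190
Fourth differences: 2904, 3264, 3624
Fifth differences: 360, 360
The fifth differences are constant, so the polynomial has degree 5.

5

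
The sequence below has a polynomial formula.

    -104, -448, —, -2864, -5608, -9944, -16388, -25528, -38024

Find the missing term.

-1268

Using the last 6 terms:
Δ: -2744, -4336, -6444, -9140, -12496
Δ²: -1592, -2108, -2696, -3356
Δ³: -516, -588, -660
Δ⁴: -72, -72
Constant fourth difference = -72.
Extend backward: -516 + 72 = -444;  -1592 + 444 = -1148;  -2744 + 1148 = -1596;  -2864 + 1596 = -1268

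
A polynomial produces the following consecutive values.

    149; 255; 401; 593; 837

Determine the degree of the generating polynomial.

Δ: 106, 146, 192, 244
Δ²: 40, 46, 52
Δ³: 6, 6
The third differences are constant, so the polynomial has degree 3.

3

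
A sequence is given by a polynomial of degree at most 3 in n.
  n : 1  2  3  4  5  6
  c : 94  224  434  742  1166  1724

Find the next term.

2434

130 , 210 , 308 , 424 , 558
80 , 98 , 116 , 134
18 , 18 , 18
Constant third difference = 18, so extend:
134 + 18 = 152;  558 + 152 = 710;  1724 + 710 = 2434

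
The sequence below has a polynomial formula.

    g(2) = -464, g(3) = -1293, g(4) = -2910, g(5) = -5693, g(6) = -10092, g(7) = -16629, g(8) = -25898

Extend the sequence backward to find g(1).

First differences: -829, -1617, -2783, -4399, -6537, -9269
Second differences: -788, -1166, -1616, -2138, -2732
Third differences: -378, -450, -522, -594
Fourth differences: -72, -72, -72
The fourth differences are constant at -72.
Work back: -378 + 72 = -306;  -788 + 306 = -482;  -829 + 482 = -347;  -464 + 347 = -117

-117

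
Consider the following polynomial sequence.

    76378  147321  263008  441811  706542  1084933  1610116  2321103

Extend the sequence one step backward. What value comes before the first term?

35767

70943  115687  178803  264731  378391  525183  710987
44744  63116  85928  113660  146792  185804
18372  22812  27732  33132  39012
4440  4920  5400  5880
480  480  480
The fifth differences are constant at 480.
Work back: 4440 − 480 = 3960;  18372 − 3960 = 14412;  44744 − 14412 = 30332;  70943 − 30332 = 40611;  76378 − 40611 = 35767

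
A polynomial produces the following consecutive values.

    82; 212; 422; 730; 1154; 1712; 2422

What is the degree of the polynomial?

130, 210, 308, 424, 558, 710
80, 98, 116, 134, 152
18, 18, 18, 18
The third differences are constant, so the polynomial has degree 3.

3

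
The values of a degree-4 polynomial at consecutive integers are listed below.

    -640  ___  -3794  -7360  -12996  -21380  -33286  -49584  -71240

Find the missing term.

-1716

Using the last 7 terms:
Δ: -3566  -5636  -8384  -11906  -16298  -21656
Δ²: -2070  -2748  -3522  -4392  -5358
Δ³: -678  -774  -870  -966
Δ⁴: -96  -96  -96
Constant fourth difference = -96.
Extend backward: -678 + 96 = -582;  -2070 + 582 = -1488;  -3566 + 1488 = -2078;  -3794 + 2078 = -1716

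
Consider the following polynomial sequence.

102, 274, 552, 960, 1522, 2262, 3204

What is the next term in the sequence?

4372

First differences: 172  278  408  562  740  942
Second differences: 106  130  154  178  202
Third differences: 24  24  24  24
Third differences constant at 24.
202 + 24 = 226;  942 + 226 = 1168;  3204 + 1168 = 4372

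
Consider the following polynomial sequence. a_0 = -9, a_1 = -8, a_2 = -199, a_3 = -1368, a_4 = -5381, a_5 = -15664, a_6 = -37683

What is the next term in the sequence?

-79424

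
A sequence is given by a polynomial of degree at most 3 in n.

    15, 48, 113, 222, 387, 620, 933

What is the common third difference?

12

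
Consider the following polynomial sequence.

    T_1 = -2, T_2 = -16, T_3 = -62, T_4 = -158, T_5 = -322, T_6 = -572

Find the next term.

Δ: -14, -46, -96, -164, -250
Δ²: -32, -50, -68, -86
Δ³: -18, -18, -18
Constant third difference = -18, so extend:
-86 − 18 = -104;  -250 − 104 = -354;  -572 − 354 = -926

-926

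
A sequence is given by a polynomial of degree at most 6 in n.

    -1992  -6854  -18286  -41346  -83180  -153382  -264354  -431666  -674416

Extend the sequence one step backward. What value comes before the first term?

-4862  -11432  -23060  -41834  -70202  -110972  -167312  -242750
-6570  -11628  -18774  -28368  -40770  -56340  -75438
-5058  -7146  -9594  -12402  -15570  -19098
-2088  -2448  -2808  -3168  -3528
-360  -360  -360  -360
The fifth differences are constant at -360.
Work back: -2088 + 360 = -1728;  -5058 + 1728 = -3330;  -6570 + 3330 = -3240;  -4862 + 3240 = -1622;  -1992 + 1622 = -370

-370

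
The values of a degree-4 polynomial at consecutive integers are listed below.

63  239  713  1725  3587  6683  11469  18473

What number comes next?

176, 474, 1012, 1862, 3096, 4786, 7004
298, 538, 850, 1234, 1690, 2218
240, 312, 384, 456, 528
72, 72, 72, 72
Fourth differences constant at 72.
528 + 72 = 600;  2218 + 600 = 2818;  7004 + 2818 = 9822;  18473 + 9822 = 28295

28295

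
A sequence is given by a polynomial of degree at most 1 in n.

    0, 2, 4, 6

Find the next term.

8

2, 2, 2
Constant first difference = 2, so extend:
6 + 2 = 8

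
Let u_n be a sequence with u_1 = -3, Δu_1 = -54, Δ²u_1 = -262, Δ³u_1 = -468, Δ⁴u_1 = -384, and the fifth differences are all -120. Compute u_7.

-20097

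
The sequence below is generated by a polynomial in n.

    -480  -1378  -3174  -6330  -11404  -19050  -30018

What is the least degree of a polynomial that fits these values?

Δ: -898, -1796, -3156, -5074, -7646, -10968
Δ²: -898, -1360, -1918, -2572, -3322
Δ³: -462, -558, -654, -750
Δ⁴: -96, -96, -96
The fourth differences are constant, so the polynomial has degree 4.

4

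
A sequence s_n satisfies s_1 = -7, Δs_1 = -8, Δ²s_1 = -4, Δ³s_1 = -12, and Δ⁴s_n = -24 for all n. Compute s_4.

Build the table forward from the leading diagonal:
D4: -24, -24, -24, -24
D3: -12, -36, -60, -84
D2: -4, -16, -52, -112
D1: -8, -12, -28, -80
s: -7, -15, -27, -55

-55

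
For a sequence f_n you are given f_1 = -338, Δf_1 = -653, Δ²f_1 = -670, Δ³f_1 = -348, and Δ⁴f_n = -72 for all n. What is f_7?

Build the table forward from the leading diagonal:
D4: -72  -72  -72  -72  -72  -72  -72
D3: -348  -420  -492  -564  -636  -708  -780
D2: -670  -1018  -1438  -1930  -2494  -3130  -3838
D1: -653  -1323  -2341  -3779  -5709  -8203  -11333
f: -338  -991  -2314  -4655  -8434  -14143  -22346

-22346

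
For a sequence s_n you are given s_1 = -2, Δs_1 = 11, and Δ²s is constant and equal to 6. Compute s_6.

Build the table forward from the leading diagonal:
D2: 6, 6, 6, 6, 6, 6
D1: 11, 17, 23, 29, 35, 41
s: -2, 9, 26, 49, 78, 113

113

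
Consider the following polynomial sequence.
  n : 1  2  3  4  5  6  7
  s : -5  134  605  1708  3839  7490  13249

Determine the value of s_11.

D1: 139, 471, 1103, 2131, 3651, 5759
D2: 332, 632, 1028, 1520, 2108
D3: 300, 396, 492, 588
D4: 96, 96, 96
Fourth differences constant at 96.
588 + 96 = 684;  2108 + 684 = 2792;  5759 + 2792 = 8551;  13249 + 8551 = 21800
684 + 96 = 780;  2792 + 780 = 3572;  8551 + 3572 = 12123;  21800 + 12123 = 33923
780 + 96 = 876;  3572 + 876 = 4448;  12123 + 4448 = 16571;  33923 + 16571 = 50494
876 + 96 = 972;  4448 + 972 = 5420;  16571 + 5420 = 21991;  50494 + 21991 = 72485

72485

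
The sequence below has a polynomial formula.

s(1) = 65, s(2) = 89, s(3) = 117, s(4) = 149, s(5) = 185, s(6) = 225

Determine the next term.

269

D1: 24, 28, 32, 36, 40
D2: 4, 4, 4, 4
Constant second difference = 4, so extend:
40 + 4 = 44;  225 + 44 = 269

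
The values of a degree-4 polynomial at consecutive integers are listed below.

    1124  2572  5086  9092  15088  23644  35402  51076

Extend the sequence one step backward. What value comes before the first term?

First differences: 1448  2514  4006  5996  8556  11758  15674
Second differences: 1066  1492  1990  2560  3202  3916
Third differences: 426  498  570  642  714
Fourth differences: 72  72  72  72
The fourth differences are constant at 72.
Work back: 426 − 72 = 354;  1066 − 354 = 712;  1448 − 712 = 736;  1124 − 736 = 388

388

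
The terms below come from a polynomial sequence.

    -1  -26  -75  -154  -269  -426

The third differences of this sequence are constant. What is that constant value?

D1: -25, -49, -79, -115, -157
D2: -24, -30, -36, -42
D3: -6, -6, -6

-6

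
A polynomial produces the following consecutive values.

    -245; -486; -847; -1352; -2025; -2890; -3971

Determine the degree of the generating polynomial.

3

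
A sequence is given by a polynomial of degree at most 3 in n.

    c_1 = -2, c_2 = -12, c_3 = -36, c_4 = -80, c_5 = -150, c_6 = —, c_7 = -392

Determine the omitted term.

-252

Using the first 5 terms:
Δ: -10  -24  -44  -70
Δ²: -14  -20  -26
Δ³: -6  -6
Constant third difference = -6.
Extend forward: -26 − 6 = -32;  -70 − 32 = -102;  -150 − 102 = -252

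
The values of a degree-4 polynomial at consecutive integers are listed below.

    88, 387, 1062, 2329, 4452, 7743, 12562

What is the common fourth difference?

48

Δ: 299, 675, 1267, 2123, 3291, 4819
Δ²: 376, 592, 856, 1168, 1528
Δ³: 216, 264, 312, 360
Δ⁴: 48, 48, 48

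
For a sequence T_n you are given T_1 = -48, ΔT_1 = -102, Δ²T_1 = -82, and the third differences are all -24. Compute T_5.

-1044

Build the table forward from the leading diagonal:
Δ³: -24  -24  -24  -24  -24
Δ²: -82  -106  -130  -154  -178
Δ: -102  -184  -290  -420  -574
T: -48  -150  -334  -624  -1044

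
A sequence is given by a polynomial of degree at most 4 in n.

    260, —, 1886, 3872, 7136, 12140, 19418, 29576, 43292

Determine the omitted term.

Using the last 7 terms:
D1: 1986  3264  5004  7278  10158  13716
D2: 1278  1740  2274  2880  3558
D3: 462  534  606  678
D4: 72  72  72
Constant fourth difference = 72.
Extend backward: 462 − 72 = 390;  1278 − 390 = 888;  1986 − 888 = 1098;  1886 − 1098 = 788

788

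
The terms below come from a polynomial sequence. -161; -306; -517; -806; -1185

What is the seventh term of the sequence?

-2261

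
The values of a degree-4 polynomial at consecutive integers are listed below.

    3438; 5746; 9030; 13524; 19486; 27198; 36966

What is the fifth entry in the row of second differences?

Δ: 2308, 3284, 4494, 5962, 7712, 9768
Δ²: 976, 1210, 1468, 1750, 2056
Δ³: 234, 258, 282, 306
Δ⁴: 24, 24, 24

2056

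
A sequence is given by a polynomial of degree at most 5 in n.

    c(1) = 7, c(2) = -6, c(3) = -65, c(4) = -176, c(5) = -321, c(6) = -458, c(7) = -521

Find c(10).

754

First differences: -13, -59, -111, -145, -137, -63
Second differences: -46, -52, -34, 8, 74
Third differences: -6, 18, 42, 66
Fourth differences: 24, 24, 24
Fourth differences constant at 24.
66 + 24 = 90;  74 + 90 = 164;  -63 + 164 = 101;  -521 + 101 = -420
90 + 24 = 114;  164 + 114 = 278;  101 + 278 = 379;  -420 + 379 = -41
114 + 24 = 138;  278 + 138 = 416;  379 + 416 = 795;  -41 + 795 = 754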